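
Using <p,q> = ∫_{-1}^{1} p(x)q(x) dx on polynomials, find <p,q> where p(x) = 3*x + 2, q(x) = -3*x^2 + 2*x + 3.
<p,q> = 12

Expand the product: p(x)·q(x) = -9*x^3 + 13*x + 6.
∫_{-1}^{1} of each monomial x^k gives [2/(k+1) if k even, 0 if k odd]. Integrating term-by-term (or equivalently evaluating the antiderivative F(x) = -9*x^4/4 + 13*x^2/2 + 6*x at the endpoints):
  F(1) − F(−1) = 41/4 − (-7/4) = 12.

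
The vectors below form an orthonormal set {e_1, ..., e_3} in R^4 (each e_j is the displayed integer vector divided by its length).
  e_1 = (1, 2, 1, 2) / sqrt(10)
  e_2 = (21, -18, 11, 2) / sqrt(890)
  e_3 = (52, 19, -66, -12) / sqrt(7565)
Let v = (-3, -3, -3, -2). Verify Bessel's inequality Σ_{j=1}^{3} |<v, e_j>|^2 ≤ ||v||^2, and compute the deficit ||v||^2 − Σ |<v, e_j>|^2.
Σ |<v, e_j>|^2 = 2379/85; ||v||^2 = 31; deficit = 256/85

Write each e_j = u_j / sqrt(<u_j, u_j>) where u_j is the displayed integer vector. Then <v, e_j> = <v, u_j> / sqrt(<u_j, u_j>), so |<v, e_j>|^2 = <v, u_j>^2 / <u_j, u_j>.
Coefficients: <v, e_1> = -16/sqrt(10), <v, e_2> = -46/sqrt(890), <v, e_3> = 9/sqrt(7565).
Square and sum: Σ |<v, e_j>|^2 = 2379/85.
Compute ||v||^2 = v·v = 31.
Deficit = 31 − 2379/85 = 256/85 ≥ 0, confirming Bessel's inequality. (The deficit equals ||v − Σ <v,e_j> e_j||^2, the squared distance from v to span{e_j}.)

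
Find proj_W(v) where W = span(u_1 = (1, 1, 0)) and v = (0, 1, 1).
proj_W(v) = (1/2, 1/2, 0)

Set up U = [u_1 | ... | u_1] ∈ R^(3×1). The projector onto W = col(U) is P = U (U^T U)^(-1) U^T.
Compute U^T U =
  [2],
and U^T v = (1).
Solve U^T U · c = U^T v for the coefficients: c = (1/2). The projection is proj_W(v) = U c.
Check: (v - proj_W(v)) · u_1 = 0  (should be 0).
Result: proj_W(v) = (1/2, 1/2, 0).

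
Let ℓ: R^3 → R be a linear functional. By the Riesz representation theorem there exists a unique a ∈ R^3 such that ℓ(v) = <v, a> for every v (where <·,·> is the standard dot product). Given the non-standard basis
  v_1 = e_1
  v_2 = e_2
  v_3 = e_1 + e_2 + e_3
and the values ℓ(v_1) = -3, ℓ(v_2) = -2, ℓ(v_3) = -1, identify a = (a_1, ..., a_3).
a = (-3, -2, 4)

Write a = (a_1, ..., a_3) in the standard basis. For each basis vector v_i, ℓ(v_i) = <v_i, a> is a linear equation in the a_j's. Collect the n equations into a matrix system V a = ℓ, where row i of V is v_i (expressed in the standard basis). Since V is invertible (lower-triangular with 1s on the diagonal, up to permutation), solve by back-substitution:
  V =
[[1, 0, 0],
 [0, 1, 0],
 [1, 1, 1]]
  V a = (-3, -2, -1)
Solving gives a = (-3, -2, 4).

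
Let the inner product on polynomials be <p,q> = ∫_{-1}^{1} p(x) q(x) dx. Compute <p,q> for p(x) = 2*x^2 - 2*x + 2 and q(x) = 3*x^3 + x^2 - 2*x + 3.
<p,q> = 92/5

Expand the product: p(x)·q(x) = 6*x^5 - 4*x^4 + 12*x^2 - 10*x + 6.
∫_{-1}^{1} of each monomial x^k gives [2/(k+1) if k even, 0 if k odd]. Integrating term-by-term (or equivalently evaluating the antiderivative F(x) = x^6 - 4*x^5/5 + 4*x^3 - 5*x^2 + 6*x at the endpoints):
  F(1) − F(−1) = 26/5 − (-66/5) = 92/5.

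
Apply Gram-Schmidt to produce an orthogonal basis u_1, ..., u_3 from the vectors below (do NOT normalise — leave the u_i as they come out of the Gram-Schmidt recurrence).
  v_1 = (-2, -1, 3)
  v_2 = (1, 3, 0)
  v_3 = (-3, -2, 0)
Orthogonal basis:
  u_1 = (-2, -1, 3)
  u_2 = (2/7, 37/14, 15/14)
  u_3 = (-189/115, 63/115, -21/23)

Apply the Gram-Schmidt recurrence
  u_1 = v_1
  u_i = v_i − Σ_{j<i} ((v_i · u_j) / (u_j · u_j)) · u_j.

Step by step this gives:
  u_1 = (-2, -1, 3)
  u_2 = (2/7, 37/14, 15/14)
  u_3 = (-189/115, 63/115, -21/23)

Orthogonality check:
  u_2 · u_1 = 0 (should be 0)
  u_3 · u_1 = 0 (should be 0)
  u_3 · u_2 = 0 (should be 0)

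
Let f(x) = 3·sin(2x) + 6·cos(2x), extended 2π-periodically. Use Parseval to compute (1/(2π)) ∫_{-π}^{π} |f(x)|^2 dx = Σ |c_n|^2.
Σ |c_n|^2 = 45/2

Expand |f|^2 and use orthogonality of {sin(nx), cos(mx)} on [-π, π]:
  ∫_{-π}^{π} sin(nx)^2 dx = π, ∫ cos(mx)^2 dx = π, and cross terms integrate to 0.
So ∫_{-π}^{π} f(x)^2 dx = 3^2 · π + 6^2 · π = (9 + 36)π.
Divide by 2π: (9 + 36)/2 = 45/2.
By Parseval, this equals Σ |c_n|^2.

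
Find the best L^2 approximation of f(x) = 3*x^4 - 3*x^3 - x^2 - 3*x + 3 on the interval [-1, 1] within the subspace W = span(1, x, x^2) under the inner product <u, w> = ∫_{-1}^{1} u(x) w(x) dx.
g(x) = 11*x^2/7 - 24*x/5 + 96/35

The best approximation g ∈ W is the orthogonal projection of f onto W. Writing g = a_0 + a_1 x + a_2 x^2, the coefficients solve the normal equations G · a = b where
  G_{ij} = <φ_i, φ_j> and b_i = <f, φ_i>, with φ_0 = 1, φ_1 = x, φ_2 = x^2.
G =
  [2, 0, 2/3]
  [0, 2/3, 0]
  [2/3, 0, 2/5],
b = (98/15, -16/5, 86/35).
Solving gives a_0 = 96/35, a_1 = -24/5, a_2 = 11/7, so
  g(x) = 11*x^2/7 - 24*x/5 + 96/35.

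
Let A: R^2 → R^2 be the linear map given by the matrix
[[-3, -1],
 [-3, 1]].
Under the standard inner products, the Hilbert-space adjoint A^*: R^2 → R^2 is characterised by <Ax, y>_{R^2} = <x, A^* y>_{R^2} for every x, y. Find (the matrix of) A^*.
A^* = A^T =
[[-3, -3],
 [-1, 1]]

For real matrices with standard dot products, the defining identity <Ax, y> = <x, A^* y> gives (Ax)^T y = x^T (A^*) y, i.e. x^T A^T y = x^T (A^*) y. Since this holds for all x, y, we must have A^* = A^T. Therefore
A^* =
[[-3, -3],
 [-1, 1]].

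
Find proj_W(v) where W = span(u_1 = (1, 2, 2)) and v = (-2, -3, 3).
proj_W(v) = (-2/9, -4/9, -4/9)

Set up U = [u_1 | ... | u_1] ∈ R^(3×1). The projector onto W = col(U) is P = U (U^T U)^(-1) U^T.
Compute U^T U =
  [9],
and U^T v = (-2).
Solve U^T U · c = U^T v for the coefficients: c = (-2/9). The projection is proj_W(v) = U c.
Check: (v - proj_W(v)) · u_1 = 0  (should be 0).
Result: proj_W(v) = (-2/9, -4/9, -4/9).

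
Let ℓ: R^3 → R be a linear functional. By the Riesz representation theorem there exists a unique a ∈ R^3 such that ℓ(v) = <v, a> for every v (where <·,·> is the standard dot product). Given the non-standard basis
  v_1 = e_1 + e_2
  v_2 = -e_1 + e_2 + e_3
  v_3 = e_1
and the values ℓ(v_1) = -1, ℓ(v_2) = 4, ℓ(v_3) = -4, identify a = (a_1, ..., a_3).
a = (-4, 3, -3)

Write a = (a_1, ..., a_3) in the standard basis. For each basis vector v_i, ℓ(v_i) = <v_i, a> is a linear equation in the a_j's. Collect the n equations into a matrix system V a = ℓ, where row i of V is v_i (expressed in the standard basis). Since V is invertible (lower-triangular with 1s on the diagonal, up to permutation), solve by back-substitution:
  V =
[[1, 1, 0],
 [-1, 1, 1],
 [1, 0, 0]]
  V a = (-1, 4, -4)
Solving gives a = (-4, 3, -3).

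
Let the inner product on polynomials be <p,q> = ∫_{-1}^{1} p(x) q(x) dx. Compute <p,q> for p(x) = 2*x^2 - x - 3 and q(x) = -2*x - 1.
<p,q> = 6

Expand the product: p(x)·q(x) = -4*x^3 + 7*x + 3.
∫_{-1}^{1} of each monomial x^k gives [2/(k+1) if k even, 0 if k odd]. Integrating term-by-term (or equivalently evaluating the antiderivative F(x) = -x^4 + 7*x^2/2 + 3*x at the endpoints):
  F(1) − F(−1) = 11/2 − (-1/2) = 6.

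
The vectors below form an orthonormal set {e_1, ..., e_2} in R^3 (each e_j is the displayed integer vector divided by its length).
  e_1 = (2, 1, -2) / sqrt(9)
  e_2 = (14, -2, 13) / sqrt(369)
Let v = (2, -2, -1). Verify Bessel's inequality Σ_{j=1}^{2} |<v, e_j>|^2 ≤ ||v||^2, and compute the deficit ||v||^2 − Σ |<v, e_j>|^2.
Σ |<v, e_j>|^2 = 113/41; ||v||^2 = 9; deficit = 256/41

Write each e_j = u_j / sqrt(<u_j, u_j>) where u_j is the displayed integer vector. Then <v, e_j> = <v, u_j> / sqrt(<u_j, u_j>), so |<v, e_j>|^2 = <v, u_j>^2 / <u_j, u_j>.
Coefficients: <v, e_1> = 4/sqrt(9), <v, e_2> = 19/sqrt(369).
Square and sum: Σ |<v, e_j>|^2 = 113/41.
Compute ||v||^2 = v·v = 9.
Deficit = 9 − 113/41 = 256/41 ≥ 0, confirming Bessel's inequality. (The deficit equals ||v − Σ <v,e_j> e_j||^2, the squared distance from v to span{e_j}.)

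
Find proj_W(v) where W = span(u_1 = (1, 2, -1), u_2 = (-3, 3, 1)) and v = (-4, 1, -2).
proj_W(v) = (-26/11, 91/55, 52/55)

Set up U = [u_1 | ... | u_2] ∈ R^(3×2). The projector onto W = col(U) is P = U (U^T U)^(-1) U^T.
Compute U^T U =
  [6, 2]
  [2, 19],
and U^T v = (0, 13).
Solve U^T U · c = U^T v for the coefficients: c = (-13/55, 39/55). The projection is proj_W(v) = U c.
Check: (v - proj_W(v)) · u_1 = 0  (should be 0).
Check: (v - proj_W(v)) · u_2 = 0  (should be 0).
Result: proj_W(v) = (-26/11, 91/55, 52/55).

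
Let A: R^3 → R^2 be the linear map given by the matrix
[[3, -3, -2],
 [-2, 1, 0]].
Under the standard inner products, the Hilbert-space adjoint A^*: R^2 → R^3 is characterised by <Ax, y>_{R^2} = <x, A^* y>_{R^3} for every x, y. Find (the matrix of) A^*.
A^* = A^T =
[[3, -2],
 [-3, 1],
 [-2, 0]]

For real matrices with standard dot products, the defining identity <Ax, y> = <x, A^* y> gives (Ax)^T y = x^T (A^*) y, i.e. x^T A^T y = x^T (A^*) y. Since this holds for all x, y, we must have A^* = A^T. Therefore
A^* =
[[3, -2],
 [-3, 1],
 [-2, 0]].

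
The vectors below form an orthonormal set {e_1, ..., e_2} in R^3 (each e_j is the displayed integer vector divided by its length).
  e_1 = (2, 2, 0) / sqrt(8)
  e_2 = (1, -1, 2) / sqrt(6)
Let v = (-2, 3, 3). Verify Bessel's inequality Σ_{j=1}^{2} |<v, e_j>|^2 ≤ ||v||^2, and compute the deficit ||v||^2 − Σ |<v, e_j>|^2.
Σ |<v, e_j>|^2 = 2/3; ||v||^2 = 22; deficit = 64/3

Write each e_j = u_j / sqrt(<u_j, u_j>) where u_j is the displayed integer vector. Then <v, e_j> = <v, u_j> / sqrt(<u_j, u_j>), so |<v, e_j>|^2 = <v, u_j>^2 / <u_j, u_j>.
Coefficients: <v, e_1> = 2/sqrt(8), <v, e_2> = 1/sqrt(6).
Square and sum: Σ |<v, e_j>|^2 = 2/3.
Compute ||v||^2 = v·v = 22.
Deficit = 22 − 2/3 = 64/3 ≥ 0, confirming Bessel's inequality. (The deficit equals ||v − Σ <v,e_j> e_j||^2, the squared distance from v to span{e_j}.)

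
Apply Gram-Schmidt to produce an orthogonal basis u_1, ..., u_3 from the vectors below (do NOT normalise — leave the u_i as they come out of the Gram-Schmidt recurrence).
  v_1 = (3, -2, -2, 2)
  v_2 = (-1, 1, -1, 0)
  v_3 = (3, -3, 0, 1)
Orthogonal basis:
  u_1 = (3, -2, -2, 2)
  u_2 = (-4/7, 5/7, -9/7, 2/7)
  u_3 = (-2/9, -7/18, -1/6, -2/9)

Apply the Gram-Schmidt recurrence
  u_1 = v_1
  u_i = v_i − Σ_{j<i} ((v_i · u_j) / (u_j · u_j)) · u_j.

Step by step this gives:
  u_1 = (3, -2, -2, 2)
  u_2 = (-4/7, 5/7, -9/7, 2/7)
  u_3 = (-2/9, -7/18, -1/6, -2/9)

Orthogonality check:
  u_2 · u_1 = 0 (should be 0)
  u_3 · u_1 = 0 (should be 0)
  u_3 · u_2 = 0 (should be 0)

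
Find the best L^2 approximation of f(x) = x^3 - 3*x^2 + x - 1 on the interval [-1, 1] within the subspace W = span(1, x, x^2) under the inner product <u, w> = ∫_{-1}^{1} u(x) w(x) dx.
g(x) = -3*x^2 + 8*x/5 - 1

The best approximation g ∈ W is the orthogonal projection of f onto W. Writing g = a_0 + a_1 x + a_2 x^2, the coefficients solve the normal equations G · a = b where
  G_{ij} = <φ_i, φ_j> and b_i = <f, φ_i>, with φ_0 = 1, φ_1 = x, φ_2 = x^2.
G =
  [2, 0, 2/3]
  [0, 2/3, 0]
  [2/3, 0, 2/5],
b = (-4, 16/15, -28/15).
Solving gives a_0 = -1, a_1 = 8/5, a_2 = -3, so
  g(x) = -3*x^2 + 8*x/5 - 1.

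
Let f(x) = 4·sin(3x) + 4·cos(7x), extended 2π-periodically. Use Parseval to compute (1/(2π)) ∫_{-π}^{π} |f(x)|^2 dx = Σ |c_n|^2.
Σ |c_n|^2 = 16

Expand |f|^2 and use orthogonality of {sin(nx), cos(mx)} on [-π, π]:
  ∫_{-π}^{π} sin(nx)^2 dx = π, ∫ cos(mx)^2 dx = π, and cross terms integrate to 0.
So ∫_{-π}^{π} f(x)^2 dx = 4^2 · π + 4^2 · π = (16 + 16)π.
Divide by 2π: (16 + 16)/2 = 16.
By Parseval, this equals Σ |c_n|^2.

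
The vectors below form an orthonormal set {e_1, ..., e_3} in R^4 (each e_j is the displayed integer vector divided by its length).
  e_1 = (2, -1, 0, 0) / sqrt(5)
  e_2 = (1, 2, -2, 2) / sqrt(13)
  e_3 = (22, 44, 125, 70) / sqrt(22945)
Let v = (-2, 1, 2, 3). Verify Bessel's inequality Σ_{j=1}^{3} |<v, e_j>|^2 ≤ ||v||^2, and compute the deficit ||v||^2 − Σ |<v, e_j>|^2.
Σ |<v, e_j>|^2 = 5129/353; ||v||^2 = 18; deficit = 1225/353

Write each e_j = u_j / sqrt(<u_j, u_j>) where u_j is the displayed integer vector. Then <v, e_j> = <v, u_j> / sqrt(<u_j, u_j>), so |<v, e_j>|^2 = <v, u_j>^2 / <u_j, u_j>.
Coefficients: <v, e_1> = -5/sqrt(5), <v, e_2> = 2/sqrt(13), <v, e_3> = 460/sqrt(22945).
Square and sum: Σ |<v, e_j>|^2 = 5129/353.
Compute ||v||^2 = v·v = 18.
Deficit = 18 − 5129/353 = 1225/353 ≥ 0, confirming Bessel's inequality. (The deficit equals ||v − Σ <v,e_j> e_j||^2, the squared distance from v to span{e_j}.)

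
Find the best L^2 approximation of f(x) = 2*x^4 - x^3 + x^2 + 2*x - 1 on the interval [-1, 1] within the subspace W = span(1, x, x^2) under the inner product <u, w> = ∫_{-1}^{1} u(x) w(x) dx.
g(x) = 19*x^2/7 + 7*x/5 - 41/35

The best approximation g ∈ W is the orthogonal projection of f onto W. Writing g = a_0 + a_1 x + a_2 x^2, the coefficients solve the normal equations G · a = b where
  G_{ij} = <φ_i, φ_j> and b_i = <f, φ_i>, with φ_0 = 1, φ_1 = x, φ_2 = x^2.
G =
  [2, 0, 2/3]
  [0, 2/3, 0]
  [2/3, 0, 2/5],
b = (-8/15, 14/15, 32/105).
Solving gives a_0 = -41/35, a_1 = 7/5, a_2 = 19/7, so
  g(x) = 19*x^2/7 + 7*x/5 - 41/35.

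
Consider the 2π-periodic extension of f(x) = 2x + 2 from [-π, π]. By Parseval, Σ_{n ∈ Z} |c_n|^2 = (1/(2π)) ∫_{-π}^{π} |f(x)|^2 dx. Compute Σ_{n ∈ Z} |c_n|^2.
Σ |c_n|^2 = 4π^2/3 + 4

Expand and integrate term by term over [-π, π]:
  ∫ (2x)^2 dx = 4·(2π^3/3); ∫ 2·2·(2)·x dx = 0 (odd integrand); ∫ 2^2 dx = 4·2π.
So (1/(2π)) ∫_{-π}^{π} (2x + 2)^2 dx = 4π^2/3 + 4 = 4π^2/3 + 4.
Parseval ⇒ Σ |c_n|^2 = 4π^2/3 + 4.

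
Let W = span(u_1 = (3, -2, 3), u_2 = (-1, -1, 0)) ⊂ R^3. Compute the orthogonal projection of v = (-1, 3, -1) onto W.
proj_W(v) = (-22/43, 108/43, -78/43)

Set up U = [u_1 | ... | u_2] ∈ R^(3×2). The projector onto W = col(U) is P = U (U^T U)^(-1) U^T.
Compute U^T U =
  [22, -1]
  [-1, 2],
and U^T v = (-12, -2).
Solve U^T U · c = U^T v for the coefficients: c = (-26/43, -56/43). The projection is proj_W(v) = U c.
Check: (v - proj_W(v)) · u_1 = 0  (should be 0).
Check: (v - proj_W(v)) · u_2 = 0  (should be 0).
Result: proj_W(v) = (-22/43, 108/43, -78/43).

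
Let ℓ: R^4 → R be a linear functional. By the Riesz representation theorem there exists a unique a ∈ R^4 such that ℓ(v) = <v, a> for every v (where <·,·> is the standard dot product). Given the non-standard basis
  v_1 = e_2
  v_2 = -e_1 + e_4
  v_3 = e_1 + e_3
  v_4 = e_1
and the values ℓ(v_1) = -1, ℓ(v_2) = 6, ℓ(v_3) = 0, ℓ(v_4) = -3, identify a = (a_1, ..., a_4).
a = (-3, -1, 3, 3)

Write a = (a_1, ..., a_4) in the standard basis. For each basis vector v_i, ℓ(v_i) = <v_i, a> is a linear equation in the a_j's. Collect the n equations into a matrix system V a = ℓ, where row i of V is v_i (expressed in the standard basis). Since V is invertible (lower-triangular with 1s on the diagonal, up to permutation), solve by back-substitution:
  V =
[[0, 1, 0, 0],
 [-1, 0, 0, 1],
 [1, 0, 1, 0],
 [1, 0, 0, 0]]
  V a = (-1, 6, 0, -3)
Solving gives a = (-3, -1, 3, 3).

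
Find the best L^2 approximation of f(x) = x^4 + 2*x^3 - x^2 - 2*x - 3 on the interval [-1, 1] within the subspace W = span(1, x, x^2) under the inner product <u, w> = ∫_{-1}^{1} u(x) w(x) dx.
g(x) = -x^2/7 - 4*x/5 - 108/35

The best approximation g ∈ W is the orthogonal projection of f onto W. Writing g = a_0 + a_1 x + a_2 x^2, the coefficients solve the normal equations G · a = b where
  G_{ij} = <φ_i, φ_j> and b_i = <f, φ_i>, with φ_0 = 1, φ_1 = x, φ_2 = x^2.
G =
  [2, 0, 2/3]
  [0, 2/3, 0]
  [2/3, 0, 2/5],
b = (-94/15, -8/15, -74/35).
Solving gives a_0 = -108/35, a_1 = -4/5, a_2 = -1/7, so
  g(x) = -x^2/7 - 4*x/5 - 108/35.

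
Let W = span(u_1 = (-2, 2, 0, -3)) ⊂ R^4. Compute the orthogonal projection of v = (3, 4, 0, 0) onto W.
proj_W(v) = (-4/17, 4/17, 0, -6/17)

Set up U = [u_1 | ... | u_1] ∈ R^(4×1). The projector onto W = col(U) is P = U (U^T U)^(-1) U^T.
Compute U^T U =
  [17],
and U^T v = (2).
Solve U^T U · c = U^T v for the coefficients: c = (2/17). The projection is proj_W(v) = U c.
Check: (v - proj_W(v)) · u_1 = 0  (should be 0).
Result: proj_W(v) = (-4/17, 4/17, 0, -6/17).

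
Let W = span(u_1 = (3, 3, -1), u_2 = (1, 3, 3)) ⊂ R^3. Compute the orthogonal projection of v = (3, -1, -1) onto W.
proj_W(v) = (9/7, 3/7, -13/7)

Set up U = [u_1 | ... | u_2] ∈ R^(3×2). The projector onto W = col(U) is P = U (U^T U)^(-1) U^T.
Compute U^T U =
  [19, 9]
  [9, 19],
and U^T v = (7, -3).
Solve U^T U · c = U^T v for the coefficients: c = (4/7, -3/7). The projection is proj_W(v) = U c.
Check: (v - proj_W(v)) · u_1 = 0  (should be 0).
Check: (v - proj_W(v)) · u_2 = 0  (should be 0).
Result: proj_W(v) = (9/7, 3/7, -13/7).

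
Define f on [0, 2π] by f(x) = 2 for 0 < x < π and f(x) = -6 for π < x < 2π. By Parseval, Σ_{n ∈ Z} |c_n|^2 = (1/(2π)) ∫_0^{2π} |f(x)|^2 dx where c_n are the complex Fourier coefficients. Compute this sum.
Σ |c_n|^2 = 20

Parseval equates the L^2 energy of f (normalised by 1/(2π)) with the ℓ^2 sum of its Fourier coefficients: (1/(2π)) ∫_0^{2π} |f|^2 = Σ |c_n|^2.
Compute the left side: (1/(2π)) [∫_0^π 2^2 dx + ∫_π^{2π} (-6)^2 dx] = (1/(2π)) · (4π + 36π) = (4 + 36)/2 = 20.
So Σ_{n ∈ Z} |c_n|^2 = 20.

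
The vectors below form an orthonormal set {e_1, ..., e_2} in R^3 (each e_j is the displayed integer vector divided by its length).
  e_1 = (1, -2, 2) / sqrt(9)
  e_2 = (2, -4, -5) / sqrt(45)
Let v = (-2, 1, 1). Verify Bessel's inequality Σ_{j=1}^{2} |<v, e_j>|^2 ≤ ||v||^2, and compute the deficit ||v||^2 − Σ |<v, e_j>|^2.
Σ |<v, e_j>|^2 = 21/5; ||v||^2 = 6; deficit = 9/5

Write each e_j = u_j / sqrt(<u_j, u_j>) where u_j is the displayed integer vector. Then <v, e_j> = <v, u_j> / sqrt(<u_j, u_j>), so |<v, e_j>|^2 = <v, u_j>^2 / <u_j, u_j>.
Coefficients: <v, e_1> = -2/sqrt(9), <v, e_2> = -13/sqrt(45).
Square and sum: Σ |<v, e_j>|^2 = 21/5.
Compute ||v||^2 = v·v = 6.
Deficit = 6 − 21/5 = 9/5 ≥ 0, confirming Bessel's inequality. (The deficit equals ||v − Σ <v,e_j> e_j||^2, the squared distance from v to span{e_j}.)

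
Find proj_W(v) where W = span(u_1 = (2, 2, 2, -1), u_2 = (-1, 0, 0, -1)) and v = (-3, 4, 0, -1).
proj_W(v) = (-7/5, 4/5, 4/5, -13/5)

Set up U = [u_1 | ... | u_2] ∈ R^(4×2). The projector onto W = col(U) is P = U (U^T U)^(-1) U^T.
Compute U^T U =
  [13, -1]
  [-1, 2],
and U^T v = (3, 4).
Solve U^T U · c = U^T v for the coefficients: c = (2/5, 11/5). The projection is proj_W(v) = U c.
Check: (v - proj_W(v)) · u_1 = 0  (should be 0).
Check: (v - proj_W(v)) · u_2 = 0  (should be 0).
Result: proj_W(v) = (-7/5, 4/5, 4/5, -13/5).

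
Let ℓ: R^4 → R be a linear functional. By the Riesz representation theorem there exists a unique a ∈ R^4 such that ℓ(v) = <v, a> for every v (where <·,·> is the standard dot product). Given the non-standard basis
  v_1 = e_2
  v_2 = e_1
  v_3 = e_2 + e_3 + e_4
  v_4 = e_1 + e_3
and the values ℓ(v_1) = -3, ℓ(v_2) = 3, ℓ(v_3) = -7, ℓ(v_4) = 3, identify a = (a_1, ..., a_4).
a = (3, -3, 0, -4)

Write a = (a_1, ..., a_4) in the standard basis. For each basis vector v_i, ℓ(v_i) = <v_i, a> is a linear equation in the a_j's. Collect the n equations into a matrix system V a = ℓ, where row i of V is v_i (expressed in the standard basis). Since V is invertible (lower-triangular with 1s on the diagonal, up to permutation), solve by back-substitution:
  V =
[[0, 1, 0, 0],
 [1, 0, 0, 0],
 [0, 1, 1, 1],
 [1, 0, 1, 0]]
  V a = (-3, 3, -7, 3)
Solving gives a = (3, -3, 0, -4).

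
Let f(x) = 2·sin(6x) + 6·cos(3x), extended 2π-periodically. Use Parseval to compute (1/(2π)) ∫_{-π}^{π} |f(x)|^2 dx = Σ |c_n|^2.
Σ |c_n|^2 = 20

Expand |f|^2 and use orthogonality of {sin(nx), cos(mx)} on [-π, π]:
  ∫_{-π}^{π} sin(nx)^2 dx = π, ∫ cos(mx)^2 dx = π, and cross terms integrate to 0.
So ∫_{-π}^{π} f(x)^2 dx = 2^2 · π + 6^2 · π = (4 + 36)π.
Divide by 2π: (4 + 36)/2 = 20.
By Parseval, this equals Σ |c_n|^2.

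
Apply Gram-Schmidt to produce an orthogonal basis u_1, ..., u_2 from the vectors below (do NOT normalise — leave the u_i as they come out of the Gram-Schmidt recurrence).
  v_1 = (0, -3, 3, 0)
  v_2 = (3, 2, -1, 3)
Orthogonal basis:
  u_1 = (0, -3, 3, 0)
  u_2 = (3, 1/2, 1/2, 3)

Apply the Gram-Schmidt recurrence
  u_1 = v_1
  u_i = v_i − Σ_{j<i} ((v_i · u_j) / (u_j · u_j)) · u_j.

Step by step this gives:
  u_1 = (0, -3, 3, 0)
  u_2 = (3, 1/2, 1/2, 3)

Orthogonality check:
  u_2 · u_1 = 0 (should be 0)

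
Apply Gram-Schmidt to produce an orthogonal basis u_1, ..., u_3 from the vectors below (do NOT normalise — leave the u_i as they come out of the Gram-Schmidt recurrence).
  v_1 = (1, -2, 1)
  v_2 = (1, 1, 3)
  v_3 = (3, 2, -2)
Orthogonal basis:
  u_1 = (1, -2, 1)
  u_2 = (2/3, 5/3, 8/3)
  u_3 = (7/2, 1, -3/2)

Apply the Gram-Schmidt recurrence
  u_1 = v_1
  u_i = v_i − Σ_{j<i} ((v_i · u_j) / (u_j · u_j)) · u_j.

Step by step this gives:
  u_1 = (1, -2, 1)
  u_2 = (2/3, 5/3, 8/3)
  u_3 = (7/2, 1, -3/2)

Orthogonality check:
  u_2 · u_1 = 0 (should be 0)
  u_3 · u_1 = 0 (should be 0)
  u_3 · u_2 = 0 (should be 0)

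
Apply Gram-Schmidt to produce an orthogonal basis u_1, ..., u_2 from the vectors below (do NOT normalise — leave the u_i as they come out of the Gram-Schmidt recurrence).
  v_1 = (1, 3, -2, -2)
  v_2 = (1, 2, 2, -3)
Orthogonal basis:
  u_1 = (1, 3, -2, -2)
  u_2 = (1/2, 1/2, 3, -2)

Apply the Gram-Schmidt recurrence
  u_1 = v_1
  u_i = v_i − Σ_{j<i} ((v_i · u_j) / (u_j · u_j)) · u_j.

Step by step this gives:
  u_1 = (1, 3, -2, -2)
  u_2 = (1/2, 1/2, 3, -2)

Orthogonality check:
  u_2 · u_1 = 0 (should be 0)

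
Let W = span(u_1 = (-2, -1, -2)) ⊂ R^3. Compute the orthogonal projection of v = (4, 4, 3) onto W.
proj_W(v) = (4, 2, 4)

Set up U = [u_1 | ... | u_1] ∈ R^(3×1). The projector onto W = col(U) is P = U (U^T U)^(-1) U^T.
Compute U^T U =
  [9],
and U^T v = (-18).
Solve U^T U · c = U^T v for the coefficients: c = (-2). The projection is proj_W(v) = U c.
Check: (v - proj_W(v)) · u_1 = 0  (should be 0).
Result: proj_W(v) = (4, 2, 4).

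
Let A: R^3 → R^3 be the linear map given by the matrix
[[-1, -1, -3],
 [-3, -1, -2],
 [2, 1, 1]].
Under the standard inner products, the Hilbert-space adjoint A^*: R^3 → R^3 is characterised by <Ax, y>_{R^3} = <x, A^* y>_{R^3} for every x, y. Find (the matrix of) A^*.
A^* = A^T =
[[-1, -3, 2],
 [-1, -1, 1],
 [-3, -2, 1]]

For real matrices with standard dot products, the defining identity <Ax, y> = <x, A^* y> gives (Ax)^T y = x^T (A^*) y, i.e. x^T A^T y = x^T (A^*) y. Since this holds for all x, y, we must have A^* = A^T. Therefore
A^* =
[[-1, -3, 2],
 [-1, -1, 1],
 [-3, -2, 1]].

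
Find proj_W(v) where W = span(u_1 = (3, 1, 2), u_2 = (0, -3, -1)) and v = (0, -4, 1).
proj_W(v) = (21/23, -397/115, -74/115)

Set up U = [u_1 | ... | u_2] ∈ R^(3×2). The projector onto W = col(U) is P = U (U^T U)^(-1) U^T.
Compute U^T U =
  [14, -5]
  [-5, 10],
and U^T v = (-2, 11).
Solve U^T U · c = U^T v for the coefficients: c = (7/23, 144/115). The projection is proj_W(v) = U c.
Check: (v - proj_W(v)) · u_1 = 0  (should be 0).
Check: (v - proj_W(v)) · u_2 = 0  (should be 0).
Result: proj_W(v) = (21/23, -397/115, -74/115).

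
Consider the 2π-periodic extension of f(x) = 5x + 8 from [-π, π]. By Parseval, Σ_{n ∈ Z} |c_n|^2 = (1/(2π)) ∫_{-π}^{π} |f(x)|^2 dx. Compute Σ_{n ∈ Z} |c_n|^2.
Σ |c_n|^2 = 25π^2/3 + 64

Expand and integrate term by term over [-π, π]:
  ∫ (5x)^2 dx = 25·(2π^3/3); ∫ 2·5·(8)·x dx = 0 (odd integrand); ∫ 8^2 dx = 64·2π.
So (1/(2π)) ∫_{-π}^{π} (5x + 8)^2 dx = 25π^2/3 + 64 = 25π^2/3 + 64.
Parseval ⇒ Σ |c_n|^2 = 25π^2/3 + 64.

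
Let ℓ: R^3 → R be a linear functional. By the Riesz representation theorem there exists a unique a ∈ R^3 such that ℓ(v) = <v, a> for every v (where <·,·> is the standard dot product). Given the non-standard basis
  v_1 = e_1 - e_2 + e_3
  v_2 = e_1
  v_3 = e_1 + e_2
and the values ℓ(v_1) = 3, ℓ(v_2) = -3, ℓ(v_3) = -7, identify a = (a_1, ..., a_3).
a = (-3, -4, 2)

Write a = (a_1, ..., a_3) in the standard basis. For each basis vector v_i, ℓ(v_i) = <v_i, a> is a linear equation in the a_j's. Collect the n equations into a matrix system V a = ℓ, where row i of V is v_i (expressed in the standard basis). Since V is invertible (lower-triangular with 1s on the diagonal, up to permutation), solve by back-substitution:
  V =
[[1, -1, 1],
 [1, 0, 0],
 [1, 1, 0]]
  V a = (3, -3, -7)
Solving gives a = (-3, -4, 2).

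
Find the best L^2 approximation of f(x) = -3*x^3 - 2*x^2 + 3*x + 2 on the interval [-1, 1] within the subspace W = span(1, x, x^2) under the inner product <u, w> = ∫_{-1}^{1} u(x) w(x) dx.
g(x) = -2*x^2 + 6*x/5 + 2

The best approximation g ∈ W is the orthogonal projection of f onto W. Writing g = a_0 + a_1 x + a_2 x^2, the coefficients solve the normal equations G · a = b where
  G_{ij} = <φ_i, φ_j> and b_i = <f, φ_i>, with φ_0 = 1, φ_1 = x, φ_2 = x^2.
G =
  [2, 0, 2/3]
  [0, 2/3, 0]
  [2/3, 0, 2/5],
b = (8/3, 4/5, 8/15).
Solving gives a_0 = 2, a_1 = 6/5, a_2 = -2, so
  g(x) = -2*x^2 + 6*x/5 + 2.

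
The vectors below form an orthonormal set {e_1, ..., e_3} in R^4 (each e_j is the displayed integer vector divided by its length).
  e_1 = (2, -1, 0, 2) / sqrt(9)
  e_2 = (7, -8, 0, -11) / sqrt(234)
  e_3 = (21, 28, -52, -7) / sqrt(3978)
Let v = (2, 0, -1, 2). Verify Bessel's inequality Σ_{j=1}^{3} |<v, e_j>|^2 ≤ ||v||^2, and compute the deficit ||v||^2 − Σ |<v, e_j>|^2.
Σ |<v, e_j>|^2 = 1376/153; ||v||^2 = 9; deficit = 1/153

Write each e_j = u_j / sqrt(<u_j, u_j>) where u_j is the displayed integer vector. Then <v, e_j> = <v, u_j> / sqrt(<u_j, u_j>), so |<v, e_j>|^2 = <v, u_j>^2 / <u_j, u_j>.
Coefficients: <v, e_1> = 8/sqrt(9), <v, e_2> = -8/sqrt(234), <v, e_3> = 80/sqrt(3978).
Square and sum: Σ |<v, e_j>|^2 = 1376/153.
Compute ||v||^2 = v·v = 9.
Deficit = 9 − 1376/153 = 1/153 ≥ 0, confirming Bessel's inequality. (The deficit equals ||v − Σ <v,e_j> e_j||^2, the squared distance from v to span{e_j}.)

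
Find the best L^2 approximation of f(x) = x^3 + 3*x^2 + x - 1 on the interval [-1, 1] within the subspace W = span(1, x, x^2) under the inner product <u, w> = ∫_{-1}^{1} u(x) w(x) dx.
g(x) = 3*x^2 + 8*x/5 - 1

The best approximation g ∈ W is the orthogonal projection of f onto W. Writing g = a_0 + a_1 x + a_2 x^2, the coefficients solve the normal equations G · a = b where
  G_{ij} = <φ_i, φ_j> and b_i = <f, φ_i>, with φ_0 = 1, φ_1 = x, φ_2 = x^2.
G =
  [2, 0, 2/3]
  [0, 2/3, 0]
  [2/3, 0, 2/5],
b = (0, 16/15, 8/15).
Solving gives a_0 = -1, a_1 = 8/5, a_2 = 3, so
  g(x) = 3*x^2 + 8*x/5 - 1.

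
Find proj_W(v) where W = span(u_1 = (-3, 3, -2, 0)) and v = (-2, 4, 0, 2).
proj_W(v) = (-27/11, 27/11, -18/11, 0)

Set up U = [u_1 | ... | u_1] ∈ R^(4×1). The projector onto W = col(U) is P = U (U^T U)^(-1) U^T.
Compute U^T U =
  [22],
and U^T v = (18).
Solve U^T U · c = U^T v for the coefficients: c = (9/11). The projection is proj_W(v) = U c.
Check: (v - proj_W(v)) · u_1 = 0  (should be 0).
Result: proj_W(v) = (-27/11, 27/11, -18/11, 0).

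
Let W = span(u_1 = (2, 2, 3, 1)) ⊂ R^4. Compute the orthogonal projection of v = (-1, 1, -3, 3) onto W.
proj_W(v) = (-2/3, -2/3, -1, -1/3)

Set up U = [u_1 | ... | u_1] ∈ R^(4×1). The projector onto W = col(U) is P = U (U^T U)^(-1) U^T.
Compute U^T U =
  [18],
and U^T v = (-6).
Solve U^T U · c = U^T v for the coefficients: c = (-1/3). The projection is proj_W(v) = U c.
Check: (v - proj_W(v)) · u_1 = 0  (should be 0).
Result: proj_W(v) = (-2/3, -2/3, -1, -1/3).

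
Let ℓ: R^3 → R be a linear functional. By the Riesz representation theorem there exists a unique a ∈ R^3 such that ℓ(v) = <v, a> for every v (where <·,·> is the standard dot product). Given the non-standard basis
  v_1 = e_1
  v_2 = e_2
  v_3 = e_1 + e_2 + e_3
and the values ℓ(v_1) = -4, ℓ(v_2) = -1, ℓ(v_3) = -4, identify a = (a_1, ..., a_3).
a = (-4, -1, 1)

Write a = (a_1, ..., a_3) in the standard basis. For each basis vector v_i, ℓ(v_i) = <v_i, a> is a linear equation in the a_j's. Collect the n equations into a matrix system V a = ℓ, where row i of V is v_i (expressed in the standard basis). Since V is invertible (lower-triangular with 1s on the diagonal, up to permutation), solve by back-substitution:
  V =
[[1, 0, 0],
 [0, 1, 0],
 [1, 1, 1]]
  V a = (-4, -1, -4)
Solving gives a = (-4, -1, 1).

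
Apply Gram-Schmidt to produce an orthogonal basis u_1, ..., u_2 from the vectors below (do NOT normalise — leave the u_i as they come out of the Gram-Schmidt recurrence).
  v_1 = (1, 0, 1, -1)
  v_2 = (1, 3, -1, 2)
Orthogonal basis:
  u_1 = (1, 0, 1, -1)
  u_2 = (5/3, 3, -1/3, 4/3)

Apply the Gram-Schmidt recurrence
  u_1 = v_1
  u_i = v_i − Σ_{j<i} ((v_i · u_j) / (u_j · u_j)) · u_j.

Step by step this gives:
  u_1 = (1, 0, 1, -1)
  u_2 = (5/3, 3, -1/3, 4/3)

Orthogonality check:
  u_2 · u_1 = 0 (should be 0)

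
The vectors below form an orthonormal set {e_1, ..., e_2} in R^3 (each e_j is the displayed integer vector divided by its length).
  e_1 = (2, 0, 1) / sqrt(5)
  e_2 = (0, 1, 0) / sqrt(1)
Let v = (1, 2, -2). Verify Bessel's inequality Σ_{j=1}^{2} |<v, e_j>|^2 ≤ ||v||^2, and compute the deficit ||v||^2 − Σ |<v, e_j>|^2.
Σ |<v, e_j>|^2 = 4; ||v||^2 = 9; deficit = 5

Write each e_j = u_j / sqrt(<u_j, u_j>) where u_j is the displayed integer vector. Then <v, e_j> = <v, u_j> / sqrt(<u_j, u_j>), so |<v, e_j>|^2 = <v, u_j>^2 / <u_j, u_j>.
Coefficients: <v, e_1> = 0/sqrt(5), <v, e_2> = 2/sqrt(1).
Square and sum: Σ |<v, e_j>|^2 = 4.
Compute ||v||^2 = v·v = 9.
Deficit = 9 − 4 = 5 ≥ 0, confirming Bessel's inequality. (The deficit equals ||v − Σ <v,e_j> e_j||^2, the squared distance from v to span{e_j}.)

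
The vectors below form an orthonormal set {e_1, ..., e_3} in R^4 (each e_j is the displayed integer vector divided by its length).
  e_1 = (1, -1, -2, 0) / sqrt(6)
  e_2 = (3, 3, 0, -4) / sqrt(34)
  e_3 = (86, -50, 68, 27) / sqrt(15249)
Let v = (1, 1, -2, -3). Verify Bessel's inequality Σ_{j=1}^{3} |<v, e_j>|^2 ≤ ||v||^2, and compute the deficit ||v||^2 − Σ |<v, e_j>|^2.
Σ |<v, e_j>|^2 = 4289/299; ||v||^2 = 15; deficit = 196/299

Write each e_j = u_j / sqrt(<u_j, u_j>) where u_j is the displayed integer vector. Then <v, e_j> = <v, u_j> / sqrt(<u_j, u_j>), so |<v, e_j>|^2 = <v, u_j>^2 / <u_j, u_j>.
Coefficients: <v, e_1> = 4/sqrt(6), <v, e_2> = 18/sqrt(34), <v, e_3> = -181/sqrt(15249).
Square and sum: Σ |<v, e_j>|^2 = 4289/299.
Compute ||v||^2 = v·v = 15.
Deficit = 15 − 4289/299 = 196/299 ≥ 0, confirming Bessel's inequality. (The deficit equals ||v − Σ <v,e_j> e_j||^2, the squared distance from v to span{e_j}.)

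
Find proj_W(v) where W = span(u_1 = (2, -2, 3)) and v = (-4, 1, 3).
proj_W(v) = (-2/17, 2/17, -3/17)

Set up U = [u_1 | ... | u_1] ∈ R^(3×1). The projector onto W = col(U) is P = U (U^T U)^(-1) U^T.
Compute U^T U =
  [17],
and U^T v = (-1).
Solve U^T U · c = U^T v for the coefficients: c = (-1/17). The projection is proj_W(v) = U c.
Check: (v - proj_W(v)) · u_1 = 0  (should be 0).
Result: proj_W(v) = (-2/17, 2/17, -3/17).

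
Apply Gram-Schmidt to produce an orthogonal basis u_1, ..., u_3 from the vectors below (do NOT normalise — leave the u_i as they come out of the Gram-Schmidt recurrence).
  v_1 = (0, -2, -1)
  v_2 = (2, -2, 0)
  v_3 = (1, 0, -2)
Orthogonal basis:
  u_1 = (0, -2, -1)
  u_2 = (2, -2/5, 4/5)
  u_3 = (5/6, 5/6, -5/3)

Apply the Gram-Schmidt recurrence
  u_1 = v_1
  u_i = v_i − Σ_{j<i} ((v_i · u_j) / (u_j · u_j)) · u_j.

Step by step this gives:
  u_1 = (0, -2, -1)
  u_2 = (2, -2/5, 4/5)
  u_3 = (5/6, 5/6, -5/3)

Orthogonality check:
  u_2 · u_1 = 0 (should be 0)
  u_3 · u_1 = 0 (should be 0)
  u_3 · u_2 = 0 (should be 0)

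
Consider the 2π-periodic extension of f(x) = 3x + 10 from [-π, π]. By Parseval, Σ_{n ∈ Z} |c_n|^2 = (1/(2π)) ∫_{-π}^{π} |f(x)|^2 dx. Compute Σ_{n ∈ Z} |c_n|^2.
Σ |c_n|^2 = 3π^2 + 100

Expand and integrate term by term over [-π, π]:
  ∫ (3x)^2 dx = 9·(2π^3/3); ∫ 2·3·(10)·x dx = 0 (odd integrand); ∫ 10^2 dx = 100·2π.
So (1/(2π)) ∫_{-π}^{π} (3x + 10)^2 dx = 9π^2/3 + 100 = 3π^2 + 100.
Parseval ⇒ Σ |c_n|^2 = 3π^2 + 100.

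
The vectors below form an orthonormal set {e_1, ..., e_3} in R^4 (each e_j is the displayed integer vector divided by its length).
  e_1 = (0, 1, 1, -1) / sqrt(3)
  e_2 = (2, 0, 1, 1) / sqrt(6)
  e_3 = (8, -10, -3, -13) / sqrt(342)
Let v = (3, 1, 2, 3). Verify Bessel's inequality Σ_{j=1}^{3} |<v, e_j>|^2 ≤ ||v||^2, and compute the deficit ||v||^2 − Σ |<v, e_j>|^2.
Σ |<v, e_j>|^2 = 3929/171; ||v||^2 = 23; deficit = 4/171

Write each e_j = u_j / sqrt(<u_j, u_j>) where u_j is the displayed integer vector. Then <v, e_j> = <v, u_j> / sqrt(<u_j, u_j>), so |<v, e_j>|^2 = <v, u_j>^2 / <u_j, u_j>.
Coefficients: <v, e_1> = 0/sqrt(3), <v, e_2> = 11/sqrt(6), <v, e_3> = -31/sqrt(342).
Square and sum: Σ |<v, e_j>|^2 = 3929/171.
Compute ||v||^2 = v·v = 23.
Deficit = 23 − 3929/171 = 4/171 ≥ 0, confirming Bessel's inequality. (The deficit equals ||v − Σ <v,e_j> e_j||^2, the squared distance from v to span{e_j}.)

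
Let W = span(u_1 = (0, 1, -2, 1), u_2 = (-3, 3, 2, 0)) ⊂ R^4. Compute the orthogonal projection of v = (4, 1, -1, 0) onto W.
proj_W(v) = (189/131, -134/131, -236/131, 55/131)

Set up U = [u_1 | ... | u_2] ∈ R^(4×2). The projector onto W = col(U) is P = U (U^T U)^(-1) U^T.
Compute U^T U =
  [6, -1]
  [-1, 22],
and U^T v = (3, -11).
Solve U^T U · c = U^T v for the coefficients: c = (55/131, -63/131). The projection is proj_W(v) = U c.
Check: (v - proj_W(v)) · u_1 = 0  (should be 0).
Check: (v - proj_W(v)) · u_2 = 0  (should be 0).
Result: proj_W(v) = (189/131, -134/131, -236/131, 55/131).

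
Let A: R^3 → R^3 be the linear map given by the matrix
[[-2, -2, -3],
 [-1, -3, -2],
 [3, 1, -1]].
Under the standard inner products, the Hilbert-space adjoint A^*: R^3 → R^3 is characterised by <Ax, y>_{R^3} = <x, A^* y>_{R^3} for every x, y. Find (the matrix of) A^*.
A^* = A^T =
[[-2, -1, 3],
 [-2, -3, 1],
 [-3, -2, -1]]

For real matrices with standard dot products, the defining identity <Ax, y> = <x, A^* y> gives (Ax)^T y = x^T (A^*) y, i.e. x^T A^T y = x^T (A^*) y. Since this holds for all x, y, we must have A^* = A^T. Therefore
A^* =
[[-2, -1, 3],
 [-2, -3, 1],
 [-3, -2, -1]].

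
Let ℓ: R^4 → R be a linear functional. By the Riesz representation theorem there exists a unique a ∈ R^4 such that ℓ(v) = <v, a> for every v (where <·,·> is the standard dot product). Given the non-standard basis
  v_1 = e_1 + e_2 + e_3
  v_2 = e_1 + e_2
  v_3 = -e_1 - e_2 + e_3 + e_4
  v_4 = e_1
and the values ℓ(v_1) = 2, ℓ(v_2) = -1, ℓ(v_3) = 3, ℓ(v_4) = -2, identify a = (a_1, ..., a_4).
a = (-2, 1, 3, -1)

Write a = (a_1, ..., a_4) in the standard basis. For each basis vector v_i, ℓ(v_i) = <v_i, a> is a linear equation in the a_j's. Collect the n equations into a matrix system V a = ℓ, where row i of V is v_i (expressed in the standard basis). Since V is invertible (lower-triangular with 1s on the diagonal, up to permutation), solve by back-substitution:
  V =
[[1, 1, 1, 0],
 [1, 1, 0, 0],
 [-1, -1, 1, 1],
 [1, 0, 0, 0]]
  V a = (2, -1, 3, -2)
Solving gives a = (-2, 1, 3, -1).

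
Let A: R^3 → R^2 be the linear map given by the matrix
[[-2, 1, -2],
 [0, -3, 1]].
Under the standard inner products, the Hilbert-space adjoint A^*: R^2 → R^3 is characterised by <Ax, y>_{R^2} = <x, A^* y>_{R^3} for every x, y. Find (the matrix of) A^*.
A^* = A^T =
[[-2, 0],
 [1, -3],
 [-2, 1]]

For real matrices with standard dot products, the defining identity <Ax, y> = <x, A^* y> gives (Ax)^T y = x^T (A^*) y, i.e. x^T A^T y = x^T (A^*) y. Since this holds for all x, y, we must have A^* = A^T. Therefore
A^* =
[[-2, 0],
 [1, -3],
 [-2, 1]].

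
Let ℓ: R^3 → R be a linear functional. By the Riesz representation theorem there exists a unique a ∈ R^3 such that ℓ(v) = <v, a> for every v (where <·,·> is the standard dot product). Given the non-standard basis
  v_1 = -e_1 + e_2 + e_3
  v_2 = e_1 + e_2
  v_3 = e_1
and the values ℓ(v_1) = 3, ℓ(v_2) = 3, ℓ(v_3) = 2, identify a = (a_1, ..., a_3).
a = (2, 1, 4)

Write a = (a_1, ..., a_3) in the standard basis. For each basis vector v_i, ℓ(v_i) = <v_i, a> is a linear equation in the a_j's. Collect the n equations into a matrix system V a = ℓ, where row i of V is v_i (expressed in the standard basis). Since V is invertible (lower-triangular with 1s on the diagonal, up to permutation), solve by back-substitution:
  V =
[[-1, 1, 1],
 [1, 1, 0],
 [1, 0, 0]]
  V a = (3, 3, 2)
Solving gives a = (2, 1, 4).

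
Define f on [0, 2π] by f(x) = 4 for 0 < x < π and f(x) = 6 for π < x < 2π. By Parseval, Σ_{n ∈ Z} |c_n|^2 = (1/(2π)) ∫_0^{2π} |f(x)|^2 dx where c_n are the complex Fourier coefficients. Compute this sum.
Σ |c_n|^2 = 26

Parseval equates the L^2 energy of f (normalised by 1/(2π)) with the ℓ^2 sum of its Fourier coefficients: (1/(2π)) ∫_0^{2π} |f|^2 = Σ |c_n|^2.
Compute the left side: (1/(2π)) [∫_0^π 4^2 dx + ∫_π^{2π} 6^2 dx] = (1/(2π)) · (16π + 36π) = (16 + 36)/2 = 26.
So Σ_{n ∈ Z} |c_n|^2 = 26.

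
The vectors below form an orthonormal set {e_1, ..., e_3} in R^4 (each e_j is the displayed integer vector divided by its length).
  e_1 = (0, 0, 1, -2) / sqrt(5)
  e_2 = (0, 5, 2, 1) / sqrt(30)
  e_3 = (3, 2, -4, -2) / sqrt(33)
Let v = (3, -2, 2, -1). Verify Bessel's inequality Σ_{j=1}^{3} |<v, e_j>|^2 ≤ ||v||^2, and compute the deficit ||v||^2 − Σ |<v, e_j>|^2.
Σ |<v, e_j>|^2 = 107/22; ||v||^2 = 18; deficit = 289/22

Write each e_j = u_j / sqrt(<u_j, u_j>) where u_j is the displayed integer vector. Then <v, e_j> = <v, u_j> / sqrt(<u_j, u_j>), so |<v, e_j>|^2 = <v, u_j>^2 / <u_j, u_j>.
Coefficients: <v, e_1> = 4/sqrt(5), <v, e_2> = -7/sqrt(30), <v, e_3> = -1/sqrt(33).
Square and sum: Σ |<v, e_j>|^2 = 107/22.
Compute ||v||^2 = v·v = 18.
Deficit = 18 − 107/22 = 289/22 ≥ 0, confirming Bessel's inequality. (The deficit equals ||v − Σ <v,e_j> e_j||^2, the squared distance from v to span{e_j}.)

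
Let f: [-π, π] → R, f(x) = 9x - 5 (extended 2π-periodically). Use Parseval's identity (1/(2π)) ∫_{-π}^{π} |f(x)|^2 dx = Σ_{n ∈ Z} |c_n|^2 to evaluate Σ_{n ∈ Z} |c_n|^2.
Σ |c_n|^2 = 27π^2 + 25

Expand and integrate term by term over [-π, π]:
  ∫ (9x)^2 dx = 81·(2π^3/3); ∫ 2·9·(-5)·x dx = 0 (odd integrand); ∫ (-5)^2 dx = 25·2π.
So (1/(2π)) ∫_{-π}^{π} (9x - 5)^2 dx = 81π^2/3 + 25 = 27π^2 + 25.
Parseval ⇒ Σ |c_n|^2 = 27π^2 + 25.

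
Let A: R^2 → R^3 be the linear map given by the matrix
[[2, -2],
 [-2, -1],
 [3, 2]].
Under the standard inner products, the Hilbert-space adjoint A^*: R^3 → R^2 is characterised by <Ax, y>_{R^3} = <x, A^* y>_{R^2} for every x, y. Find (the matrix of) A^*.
A^* = A^T =
[[2, -2, 3],
 [-2, -1, 2]]

For real matrices with standard dot products, the defining identity <Ax, y> = <x, A^* y> gives (Ax)^T y = x^T (A^*) y, i.e. x^T A^T y = x^T (A^*) y. Since this holds for all x, y, we must have A^* = A^T. Therefore
A^* =
[[2, -2, 3],
 [-2, -1, 2]].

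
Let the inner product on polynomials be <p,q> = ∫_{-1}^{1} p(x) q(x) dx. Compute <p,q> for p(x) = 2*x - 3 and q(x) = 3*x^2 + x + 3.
<p,q> = -68/3

Expand the product: p(x)·q(x) = 6*x^3 - 7*x^2 + 3*x - 9.
∫_{-1}^{1} of each monomial x^k gives [2/(k+1) if k even, 0 if k odd]. Integrating term-by-term (or equivalently evaluating the antiderivative F(x) = 3*x^4/2 - 7*x^3/3 + 3*x^2/2 - 9*x at the endpoints):
  F(1) − F(−1) = -25/3 − (43/3) = -68/3.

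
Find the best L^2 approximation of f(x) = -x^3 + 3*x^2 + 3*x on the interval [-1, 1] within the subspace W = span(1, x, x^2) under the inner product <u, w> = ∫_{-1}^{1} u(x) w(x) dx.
g(x) = 3*x^2 + 12*x/5

The best approximation g ∈ W is the orthogonal projection of f onto W. Writing g = a_0 + a_1 x + a_2 x^2, the coefficients solve the normal equations G · a = b where
  G_{ij} = <φ_i, φ_j> and b_i = <f, φ_i>, with φ_0 = 1, φ_1 = x, φ_2 = x^2.
G =
  [2, 0, 2/3]
  [0, 2/3, 0]
  [2/3, 0, 2/5],
b = (2, 8/5, 6/5).
Solving gives a_0 = 0, a_1 = 12/5, a_2 = 3, so
  g(x) = 3*x^2 + 12*x/5.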